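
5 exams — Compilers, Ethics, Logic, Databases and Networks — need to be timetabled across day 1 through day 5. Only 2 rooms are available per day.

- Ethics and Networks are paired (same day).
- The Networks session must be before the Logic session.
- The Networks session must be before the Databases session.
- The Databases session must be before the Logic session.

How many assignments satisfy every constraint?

Splitting on Compilers: it can be day 1 (4), day 2 (7), day 3 (9), day 4 (10), day 5 (10). Listing each branch's schedules as (Ethics, Logic, Databases, Networks) by day number:
Compilers=day 1: (2,4,3,2) (2,5,3,2) (2,5,4,2) (3,5,4,3) — 4.
Compilers=day 2: (1,3,2,1) (1,4,2,1) (1,4,3,1) (1,5,2,1) (1,5,3,1) (1,5,4,1) (3,5,4,3) — 7.
Compilers=day 3: (1,3,2,1) (1,4,2,1) (1,4,3,1) (1,5,2,1) (1,5,3,1) (1,5,4,1) (2,4,3,2) (2,5,3,2) (2,5,4,2) — 9.
Compilers=day 4: (1,3,2,1) (1,4,2,1) (1,4,3,1) (1,5,2,1) (1,5,3,1) (1,5,4,1) (2,4,3,2) (2,5,3,2) (2,5,4,2) (3,5,4,3) — 10.
Compilers=day 5: (1,3,2,1) (1,4,2,1) (1,4,3,1) (1,5,2,1) (1,5,3,1) (1,5,4,1) (2,4,3,2) (2,5,3,2) (2,5,4,2) (3,5,4,3) — 10.
Summing: 4 + 7 + 9 + 10 + 10 = 40.

40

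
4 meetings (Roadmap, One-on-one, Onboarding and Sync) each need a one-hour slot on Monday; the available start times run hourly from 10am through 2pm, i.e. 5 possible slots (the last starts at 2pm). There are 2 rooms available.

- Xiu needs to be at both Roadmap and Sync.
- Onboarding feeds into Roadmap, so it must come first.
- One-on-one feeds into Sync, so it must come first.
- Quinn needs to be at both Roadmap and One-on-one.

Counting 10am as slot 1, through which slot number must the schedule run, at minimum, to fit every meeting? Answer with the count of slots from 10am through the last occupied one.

3

The precedence chain requires at least 2 distinct slots.
With at most 2 per slot and 4 meetings, at least 2 slots are needed.
Could 2 slots be enough, i.e. nothing placed later than 11am? No: Roadmap must come after Onboarding (at 10am or later) → {11am}; Sync must come after One-on-one (at 10am or later) → {11am}; Sync can't share with Roadmap (11am) → nothing is left.
So 2 slots is not enough.
3 works (last occupied slot: 12pm): for example One-on-one in 10am, Roadmap in 11am, Sync in 12pm, Onboarding in 10am.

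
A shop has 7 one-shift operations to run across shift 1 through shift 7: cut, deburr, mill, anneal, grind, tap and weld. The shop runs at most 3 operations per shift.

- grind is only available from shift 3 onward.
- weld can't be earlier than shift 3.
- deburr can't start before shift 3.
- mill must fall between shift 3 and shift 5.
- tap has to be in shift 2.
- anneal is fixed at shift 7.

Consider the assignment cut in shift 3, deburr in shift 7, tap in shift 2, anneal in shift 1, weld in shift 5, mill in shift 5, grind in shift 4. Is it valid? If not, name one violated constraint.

Invalid. anneal is fixed at shift 7.

anneal is fixed at shift 7 — violated.
grind is only available from shift 3 onward — holds.
mill must fall between shift 3 and shift 5 — holds.
tap has to be in shift 2 — holds.
The shop runs at most 3 operations per shift — holds.
deburr can't start before shift 3 — holds.
weld can't be earlier than shift 3 — holds.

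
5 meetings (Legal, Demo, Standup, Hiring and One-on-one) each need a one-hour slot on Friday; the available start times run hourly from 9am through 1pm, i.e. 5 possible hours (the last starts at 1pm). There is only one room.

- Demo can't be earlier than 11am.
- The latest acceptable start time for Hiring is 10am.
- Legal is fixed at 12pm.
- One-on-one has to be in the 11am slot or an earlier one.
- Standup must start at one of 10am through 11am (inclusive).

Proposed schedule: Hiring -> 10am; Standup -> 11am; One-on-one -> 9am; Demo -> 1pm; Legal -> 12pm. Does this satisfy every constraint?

Yes

Demo can't be earlier than 11am — holds.
Standup must start at one of 10am through 11am (inclusive) — holds.
There is only one room — holds.
Legal is fixed at 12pm — holds.
One-on-one has to be in the 11am slot or an earlier one — holds.
The latest acceptable start time for Hiring is 10am — holds.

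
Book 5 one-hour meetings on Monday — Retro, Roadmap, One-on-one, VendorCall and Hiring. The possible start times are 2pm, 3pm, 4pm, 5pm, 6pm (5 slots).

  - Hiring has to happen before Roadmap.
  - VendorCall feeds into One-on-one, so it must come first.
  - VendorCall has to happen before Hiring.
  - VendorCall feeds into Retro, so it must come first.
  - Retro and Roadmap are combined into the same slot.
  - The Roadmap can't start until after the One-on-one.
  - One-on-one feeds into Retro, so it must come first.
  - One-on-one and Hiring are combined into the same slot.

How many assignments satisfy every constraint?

10

Splitting on Retro: it can be 4pm (1), 5pm (3), 6pm (6). Listing each branch's schedules as (Roadmap, One-on-one, VendorCall, Hiring):
Retro=4pm: (4pm,3pm,2pm,3pm) — 1.
Retro=5pm: (5pm,3pm,2pm,3pm) (5pm,4pm,2pm,4pm) (5pm,4pm,3pm,4pm) — 3.
Retro=6pm: (6pm,3pm,2pm,3pm) (6pm,4pm,2pm,4pm) (6pm,4pm,3pm,4pm) (6pm,5pm,2pm,5pm) (6pm,5pm,3pm,5pm) (6pm,5pm,4pm,5pm) — 6.
Summing: 1 + 3 + 6 = 10.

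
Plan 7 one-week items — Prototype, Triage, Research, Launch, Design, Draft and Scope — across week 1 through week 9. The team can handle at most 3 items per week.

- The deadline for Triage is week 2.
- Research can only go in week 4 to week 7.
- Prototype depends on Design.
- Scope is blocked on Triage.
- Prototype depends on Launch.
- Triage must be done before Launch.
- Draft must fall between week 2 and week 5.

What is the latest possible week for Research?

Research is available from week 4; Research's own window allows nothing later than week 7.
Research at week 7 is achievable: Design=week 1, Triage=week 1, Prototype=week 3, Scope=week 2, Draft=week 2, Launch=week 2, Research=week 7.

week 7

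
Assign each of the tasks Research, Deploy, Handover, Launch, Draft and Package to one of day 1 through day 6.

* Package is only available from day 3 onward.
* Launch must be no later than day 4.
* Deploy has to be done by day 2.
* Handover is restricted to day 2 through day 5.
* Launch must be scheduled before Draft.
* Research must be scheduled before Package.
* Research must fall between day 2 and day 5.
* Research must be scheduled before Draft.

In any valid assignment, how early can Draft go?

Precedence pushes Draft to at least day 3.
Draft at day 3 is achievable: Deploy=day 1, Draft=day 3, Handover=day 2, Research=day 2, Package=day 3, Launch=day 1.

day 3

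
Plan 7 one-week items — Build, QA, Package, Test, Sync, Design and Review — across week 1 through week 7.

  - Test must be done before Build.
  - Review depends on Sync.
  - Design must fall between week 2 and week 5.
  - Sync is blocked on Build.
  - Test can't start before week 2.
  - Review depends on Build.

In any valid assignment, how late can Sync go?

Precedence pushes Sync to at least week 4; downstream work caps Sync at week 6.
Sync at week 6 is achievable: Review in week 7; Sync in week 6; QA in week 1; Test in week 2; Design in week 2; Package in week 1; Build in week 3.

week 6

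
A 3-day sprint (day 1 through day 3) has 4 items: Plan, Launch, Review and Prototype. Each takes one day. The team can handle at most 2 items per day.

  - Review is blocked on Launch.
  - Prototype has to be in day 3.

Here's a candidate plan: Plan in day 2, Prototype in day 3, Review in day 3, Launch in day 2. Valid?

Valid

The team can handle at most 2 items per day — holds.
Prototype has to be in day 3 — holds.
Review is blocked on Launch — holds.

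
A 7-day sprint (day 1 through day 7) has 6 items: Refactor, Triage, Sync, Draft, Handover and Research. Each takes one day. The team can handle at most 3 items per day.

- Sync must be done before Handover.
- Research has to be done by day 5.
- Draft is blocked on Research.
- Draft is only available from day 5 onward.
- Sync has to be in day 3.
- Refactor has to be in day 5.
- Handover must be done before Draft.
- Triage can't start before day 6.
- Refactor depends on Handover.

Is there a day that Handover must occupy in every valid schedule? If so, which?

day 4

Sync is fixed at day 3 and must come before Handover, so Handover is at least day 4.
Refactor is fixed at day 5 and must come after Handover, so Handover is at most day 4.
So Handover must be day 4.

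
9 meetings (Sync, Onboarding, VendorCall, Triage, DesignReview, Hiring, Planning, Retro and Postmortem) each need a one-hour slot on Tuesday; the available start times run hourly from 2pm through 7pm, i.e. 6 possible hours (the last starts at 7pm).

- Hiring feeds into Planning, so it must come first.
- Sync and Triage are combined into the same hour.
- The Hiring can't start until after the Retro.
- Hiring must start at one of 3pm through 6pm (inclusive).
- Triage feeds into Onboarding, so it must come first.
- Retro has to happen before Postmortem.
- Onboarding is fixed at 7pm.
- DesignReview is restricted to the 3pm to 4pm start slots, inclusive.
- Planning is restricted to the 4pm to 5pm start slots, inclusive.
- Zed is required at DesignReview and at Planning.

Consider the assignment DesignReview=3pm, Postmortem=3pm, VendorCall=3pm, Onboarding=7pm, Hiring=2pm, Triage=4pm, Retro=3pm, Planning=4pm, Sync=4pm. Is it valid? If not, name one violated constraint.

No — it violates: The Hiring can't start until after the Retro

Hiring must start at one of 3pm through 6pm (inclusive) — violated.
Triage feeds into Onboarding, so it must come first — holds.
Onboarding is fixed at 7pm — holds.
Retro has to happen before Postmortem — violated.
Hiring feeds into Planning, so it must come first — holds.
The Hiring can't start until after the Retro — violated.
DesignReview is restricted to the 3pm to 4pm start slots, inclusive — holds.
Sync and Triage are combined into the same hour — holds.
Planning is restricted to the 4pm to 5pm start slots, inclusive — holds.
Zed is required at DesignReview and at Planning — holds.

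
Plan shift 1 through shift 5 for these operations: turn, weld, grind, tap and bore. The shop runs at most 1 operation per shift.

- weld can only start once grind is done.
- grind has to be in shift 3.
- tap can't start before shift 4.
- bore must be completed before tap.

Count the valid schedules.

4

Enumerating: turn in shift 2, bore in shift 1, grind in shift 3, tap in shift 4, weld in shift 5 | weld in shift 5; grind in shift 3; tap in shift 4; turn in shift 1; bore in shift 2 | grind -> shift 3, weld -> shift 4, tap -> shift 5, bore -> shift 1, turn -> shift 2 | tap in shift 5, bore in shift 2, weld in shift 4, grind in shift 3, turn in shift 1.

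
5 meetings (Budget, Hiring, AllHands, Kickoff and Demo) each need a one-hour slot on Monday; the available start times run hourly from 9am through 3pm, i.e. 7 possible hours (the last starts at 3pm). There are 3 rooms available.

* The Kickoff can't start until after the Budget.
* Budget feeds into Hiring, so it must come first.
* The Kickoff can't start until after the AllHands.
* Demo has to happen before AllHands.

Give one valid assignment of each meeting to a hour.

Kickoff -> 11am; Budget -> 9am; Hiring -> 10am; AllHands -> 10am; Demo -> 9am

Checking: Budget(9am) before Hiring(10am); Demo(9am) before AllHands(10am); Budget(9am) before Kickoff(11am); AllHands(10am) before Kickoff(11am); max 2 per hour (cap 3).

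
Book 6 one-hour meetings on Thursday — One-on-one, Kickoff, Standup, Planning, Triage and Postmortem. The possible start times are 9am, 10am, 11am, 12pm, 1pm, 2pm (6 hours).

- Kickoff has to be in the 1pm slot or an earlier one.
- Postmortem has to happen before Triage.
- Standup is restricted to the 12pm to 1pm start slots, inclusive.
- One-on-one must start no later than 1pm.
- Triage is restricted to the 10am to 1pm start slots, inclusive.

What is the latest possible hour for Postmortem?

12pm

Downstream work caps Postmortem at 12pm.
Postmortem at 12pm is achievable: Standup=12pm; Postmortem=12pm; Kickoff=9am; Triage=1pm; Planning=9am; One-on-one=9am.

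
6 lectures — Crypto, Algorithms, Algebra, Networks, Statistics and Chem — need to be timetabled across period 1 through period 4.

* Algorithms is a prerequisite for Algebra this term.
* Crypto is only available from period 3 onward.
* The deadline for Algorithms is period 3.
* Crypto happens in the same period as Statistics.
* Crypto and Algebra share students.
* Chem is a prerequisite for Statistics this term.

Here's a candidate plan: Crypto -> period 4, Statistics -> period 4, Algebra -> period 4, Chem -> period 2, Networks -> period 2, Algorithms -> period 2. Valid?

No — it violates: Crypto and Algebra share students

Crypto happens in the same period as Statistics — holds.
The deadline for Algorithms is period 3 — holds.
Chem is a prerequisite for Statistics this term — holds.
Crypto is only available from period 3 onward — holds.
Crypto and Algebra share students — violated.
Algorithms is a prerequisite for Algebra this term — holds.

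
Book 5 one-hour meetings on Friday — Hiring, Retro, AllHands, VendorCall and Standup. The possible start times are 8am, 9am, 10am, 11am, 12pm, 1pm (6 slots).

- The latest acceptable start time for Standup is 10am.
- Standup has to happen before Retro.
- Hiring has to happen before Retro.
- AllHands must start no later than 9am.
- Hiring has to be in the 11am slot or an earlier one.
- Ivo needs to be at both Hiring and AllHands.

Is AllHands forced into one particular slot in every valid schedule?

No

AllHands can be 8am (e.g. Retro in 10am, VendorCall in 8am, AllHands in 8am, Hiring in 9am, Standup in 8am) or 9am (e.g. VendorCall=8am, Retro=9am, AllHands=9am, Standup=8am, Hiring=8am).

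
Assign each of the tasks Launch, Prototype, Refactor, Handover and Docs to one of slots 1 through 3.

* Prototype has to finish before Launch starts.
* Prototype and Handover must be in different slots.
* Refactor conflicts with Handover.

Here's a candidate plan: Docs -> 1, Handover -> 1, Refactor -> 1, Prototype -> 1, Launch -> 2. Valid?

Invalid. Refactor conflicts with Handover.

Refactor conflicts with Handover — violated.
Prototype has to finish before Launch starts — holds.
Prototype and Handover must be in different slots — violated.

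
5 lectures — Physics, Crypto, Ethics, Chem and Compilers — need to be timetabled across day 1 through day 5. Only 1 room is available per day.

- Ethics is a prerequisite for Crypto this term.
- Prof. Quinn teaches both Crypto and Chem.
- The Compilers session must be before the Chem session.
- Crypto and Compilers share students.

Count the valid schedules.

30

Splitting on Physics: it can be day 1 (6), day 2 (6), day 3 (6), day 4 (6), day 5 (6). Listing each branch's schedules as (Crypto, Ethics, Chem, Compilers) by day number:
Physics=day 1: (3,2,5,4) (4,2,5,3) (4,3,5,2) (5,2,4,3) (5,3,4,2) (5,4,3,2) — 6.
Physics=day 2: (3,1,5,4) (4,1,5,3) (4,3,5,1) (5,1,4,3) (5,3,4,1) (5,4,3,1) — 6.
Physics=day 3: (2,1,5,4) (4,1,5,2) (4,2,5,1) (5,1,4,2) (5,2,4,1) (5,4,2,1) — 6.
Physics=day 4: (2,1,5,3) (3,1,5,2) (3,2,5,1) (5,1,3,2) (5,2,3,1) (5,3,2,1) — 6.
Physics=day 5: (2,1,4,3) (3,1,4,2) (3,2,4,1) (4,1,3,2) (4,2,3,1) (4,3,2,1) — 6.
Summing: 6 + 6 + 6 + 6 + 6 = 30.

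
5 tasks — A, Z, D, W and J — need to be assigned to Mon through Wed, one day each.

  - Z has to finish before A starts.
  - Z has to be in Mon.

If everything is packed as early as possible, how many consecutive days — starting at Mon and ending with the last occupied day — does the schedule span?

The precedence chain requires at least 2 distinct days.
2 works (last occupied day: Tue): for example D=Mon; Z=Mon; W=Mon; J=Mon; A=Tue.

2 days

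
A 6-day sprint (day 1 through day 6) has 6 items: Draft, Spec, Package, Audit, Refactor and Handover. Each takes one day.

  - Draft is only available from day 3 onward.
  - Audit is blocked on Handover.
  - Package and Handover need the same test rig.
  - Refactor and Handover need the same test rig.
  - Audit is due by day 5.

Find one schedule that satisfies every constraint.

Audit in day 2; Handover in day 1; Draft in day 3; Package in day 2; Spec in day 1; Refactor in day 2

Checking: Handover(day 1) before Audit(day 2); Package(day 2) != Handover(day 1); Refactor(day 2) != Handover(day 1); Draft=day 3 in [day 3,day 6]; Audit=day 2 in [day 1,day 5].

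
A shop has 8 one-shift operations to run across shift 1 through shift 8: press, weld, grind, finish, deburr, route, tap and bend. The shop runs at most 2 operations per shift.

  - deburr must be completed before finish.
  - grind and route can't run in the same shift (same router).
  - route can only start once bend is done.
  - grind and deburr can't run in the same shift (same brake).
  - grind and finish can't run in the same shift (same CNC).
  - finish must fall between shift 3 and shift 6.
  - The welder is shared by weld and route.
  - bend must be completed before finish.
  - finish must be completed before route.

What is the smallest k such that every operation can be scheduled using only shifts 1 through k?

The precedence chain requires at least 3 distinct shifts.
With at most 2 per shift and 8 operations, at least 4 shifts are needed.
Propagating the time windows through the other constraints, route can't land before shift 4, so the schedule must run through at least shift 4.
4 works (last occupied shift: shift 4): for example route -> shift 4, weld -> shift 3, grind -> shift 2, tap -> shift 4, deburr -> shift 1, bend -> shift 1, finish -> shift 3, press -> shift 2.

4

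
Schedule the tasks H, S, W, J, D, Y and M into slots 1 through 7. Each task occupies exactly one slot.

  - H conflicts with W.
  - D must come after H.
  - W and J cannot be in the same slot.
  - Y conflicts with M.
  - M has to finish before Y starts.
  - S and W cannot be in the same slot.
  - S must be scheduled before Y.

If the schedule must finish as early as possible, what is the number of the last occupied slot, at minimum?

2

The precedence chain requires at least 2 distinct slots.
2 works (last occupied slot: 2): for example H -> 1, J -> 1, S -> 1, D -> 2, M -> 1, Y -> 2, W -> 2.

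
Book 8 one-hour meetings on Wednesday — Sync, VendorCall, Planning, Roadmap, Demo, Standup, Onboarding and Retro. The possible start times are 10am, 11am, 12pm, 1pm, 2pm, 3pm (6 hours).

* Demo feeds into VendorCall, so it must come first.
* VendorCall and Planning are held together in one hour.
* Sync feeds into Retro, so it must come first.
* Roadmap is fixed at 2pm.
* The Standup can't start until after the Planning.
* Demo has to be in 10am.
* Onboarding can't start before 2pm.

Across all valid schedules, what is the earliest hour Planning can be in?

Planning must be in the same hour as VendorCall, which can't be before 11am, so Planning is at least 11am; downstream work caps Planning at 2pm.
Planning at 11am is achievable: Demo in 10am, Standup in 12pm, Roadmap in 2pm, Sync in 10am, Onboarding in 2pm, Retro in 11am, Planning in 11am, VendorCall in 11am.

11am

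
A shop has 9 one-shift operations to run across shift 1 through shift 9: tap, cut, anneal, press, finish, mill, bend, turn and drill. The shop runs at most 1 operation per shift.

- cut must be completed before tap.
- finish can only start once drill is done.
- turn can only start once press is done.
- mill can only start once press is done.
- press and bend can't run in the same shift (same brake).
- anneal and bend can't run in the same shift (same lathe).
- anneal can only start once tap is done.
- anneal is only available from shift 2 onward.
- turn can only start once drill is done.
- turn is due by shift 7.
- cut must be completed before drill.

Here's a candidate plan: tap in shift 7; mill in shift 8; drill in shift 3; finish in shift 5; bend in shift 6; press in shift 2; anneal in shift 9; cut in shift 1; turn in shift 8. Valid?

cut must be completed before tap — holds.
turn can only start once drill is done — holds.
The shop runs at most 1 operation per shift — violated.
turn can only start once press is done — holds.
press and bend can't run in the same shift (same brake) — holds.
anneal can only start once tap is done — holds.
finish can only start once drill is done — holds.
cut must be completed before drill — holds.
anneal and bend can't run in the same shift (same lathe) — holds.
anneal is only available from shift 2 onward — holds.
mill can only start once press is done — holds.
turn is due by shift 7 — violated.

No — it violates: turn is due by shift 7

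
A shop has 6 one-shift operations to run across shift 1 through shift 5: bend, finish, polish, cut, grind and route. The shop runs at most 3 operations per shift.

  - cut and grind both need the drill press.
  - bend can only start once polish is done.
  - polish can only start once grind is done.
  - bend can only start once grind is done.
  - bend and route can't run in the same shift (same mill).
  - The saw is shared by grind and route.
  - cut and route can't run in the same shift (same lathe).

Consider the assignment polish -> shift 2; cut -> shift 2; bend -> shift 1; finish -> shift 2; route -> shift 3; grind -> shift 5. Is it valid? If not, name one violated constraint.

Invalid. bend can only start once grind is done.

bend can only start once polish is done — violated.
bend and route can't run in the same shift (same mill) — holds.
cut and grind both need the drill press — holds.
cut and route can't run in the same shift (same lathe) — holds.
The shop runs at most 3 operations per shift — holds.
polish can only start once grind is done — violated.
The saw is shared by grind and route — holds.
bend can only start once grind is done — violated.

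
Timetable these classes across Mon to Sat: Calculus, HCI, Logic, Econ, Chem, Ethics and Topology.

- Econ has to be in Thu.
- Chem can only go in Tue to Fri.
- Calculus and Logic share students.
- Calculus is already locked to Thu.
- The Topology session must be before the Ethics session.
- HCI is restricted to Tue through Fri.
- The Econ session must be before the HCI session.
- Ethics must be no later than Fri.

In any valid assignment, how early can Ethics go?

Precedence pushes Ethics to at least Tue; Ethics's own window allows nothing later than Fri.
Ethics at Tue is achievable: HCI -> Fri; Topology -> Mon; Econ -> Thu; Chem -> Tue; Logic -> Mon; Calculus -> Thu; Ethics -> Tue.

Tue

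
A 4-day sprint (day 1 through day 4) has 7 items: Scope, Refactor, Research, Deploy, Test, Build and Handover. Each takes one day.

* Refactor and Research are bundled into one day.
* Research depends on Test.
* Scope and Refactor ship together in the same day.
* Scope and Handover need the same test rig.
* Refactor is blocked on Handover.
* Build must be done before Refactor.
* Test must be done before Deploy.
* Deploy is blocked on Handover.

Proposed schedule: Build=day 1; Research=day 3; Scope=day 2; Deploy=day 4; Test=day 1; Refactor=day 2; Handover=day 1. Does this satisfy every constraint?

Refactor is blocked on Handover — holds.
Research depends on Test — holds.
Deploy is blocked on Handover — holds.
Scope and Handover need the same test rig — holds.
Scope and Refactor ship together in the same day — holds.
Refactor and Research are bundled into one day — violated.
Test must be done before Deploy — holds.
Build must be done before Refactor — holds.

Invalid. Refactor and Research are bundled into one day.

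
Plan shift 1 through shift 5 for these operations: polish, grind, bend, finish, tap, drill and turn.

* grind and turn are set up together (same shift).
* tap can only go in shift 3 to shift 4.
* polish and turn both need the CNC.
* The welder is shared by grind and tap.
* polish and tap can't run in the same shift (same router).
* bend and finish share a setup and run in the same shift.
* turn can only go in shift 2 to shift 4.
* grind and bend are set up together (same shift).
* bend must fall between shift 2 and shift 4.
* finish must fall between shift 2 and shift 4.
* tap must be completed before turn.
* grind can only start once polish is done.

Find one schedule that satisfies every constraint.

turn=shift 4, grind=shift 4, polish=shift 1, drill=shift 1, finish=shift 4, tap=shift 3, bend=shift 4

Checking: polish(shift 1) before grind(shift 4); tap(shift 3) before turn(shift 4); polish(shift 1) != turn(shift 4); grind(shift 4) != tap(shift 3); polish(shift 1) != tap(shift 3); grind = turn = shift 4; bend = finish = shift 4; grind = bend = shift 4; finish=shift 4 in [shift 2,shift 4]; bend=shift 4 in [shift 2,shift 4]; turn=shift 4 in [shift 2,shift 4]; tap=shift 3 in [shift 3,shift 4].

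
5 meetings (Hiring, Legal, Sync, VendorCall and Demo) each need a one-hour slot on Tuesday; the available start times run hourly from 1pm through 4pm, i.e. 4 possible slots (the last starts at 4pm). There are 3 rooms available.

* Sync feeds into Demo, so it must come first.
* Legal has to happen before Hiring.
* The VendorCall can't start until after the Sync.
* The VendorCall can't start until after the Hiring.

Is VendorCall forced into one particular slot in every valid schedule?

No

VendorCall can be 3pm (e.g. VendorCall=3pm, Legal=1pm, Hiring=2pm, Sync=1pm, Demo=2pm) or 4pm (e.g. Hiring in 2pm, Legal in 1pm, VendorCall in 4pm, Demo in 2pm, Sync in 1pm).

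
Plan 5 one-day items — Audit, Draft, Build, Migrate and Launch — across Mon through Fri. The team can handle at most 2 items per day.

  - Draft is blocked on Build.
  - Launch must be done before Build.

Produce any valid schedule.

Launch=Mon, Draft=Wed, Migrate=Tue, Audit=Mon, Build=Tue

Checking: Build(Tue) before Draft(Wed); Launch(Mon) before Build(Tue); max 2 per day (cap 2).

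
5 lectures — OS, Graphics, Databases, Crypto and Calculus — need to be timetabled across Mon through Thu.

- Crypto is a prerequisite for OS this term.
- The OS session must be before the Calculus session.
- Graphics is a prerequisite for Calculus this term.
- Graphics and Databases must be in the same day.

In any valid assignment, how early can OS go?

Precedence pushes OS to at least Tue; downstream work caps OS at Wed.
OS at Tue is achievable: Databases=Mon; Graphics=Mon; OS=Tue; Crypto=Mon; Calculus=Wed.

Tue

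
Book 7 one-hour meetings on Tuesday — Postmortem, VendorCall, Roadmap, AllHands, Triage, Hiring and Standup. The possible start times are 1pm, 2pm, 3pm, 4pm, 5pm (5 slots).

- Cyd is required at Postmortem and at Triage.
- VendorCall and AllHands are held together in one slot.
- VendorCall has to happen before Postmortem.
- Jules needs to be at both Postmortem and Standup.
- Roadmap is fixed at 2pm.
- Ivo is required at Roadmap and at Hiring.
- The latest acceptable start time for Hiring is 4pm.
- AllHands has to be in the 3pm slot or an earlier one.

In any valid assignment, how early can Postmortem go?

Precedence pushes Postmortem to at least 2pm.
Postmortem at 2pm is achievable: Hiring=1pm, Triage=1pm, Standup=1pm, Postmortem=2pm, VendorCall=1pm, Roadmap=2pm, AllHands=1pm.

2pm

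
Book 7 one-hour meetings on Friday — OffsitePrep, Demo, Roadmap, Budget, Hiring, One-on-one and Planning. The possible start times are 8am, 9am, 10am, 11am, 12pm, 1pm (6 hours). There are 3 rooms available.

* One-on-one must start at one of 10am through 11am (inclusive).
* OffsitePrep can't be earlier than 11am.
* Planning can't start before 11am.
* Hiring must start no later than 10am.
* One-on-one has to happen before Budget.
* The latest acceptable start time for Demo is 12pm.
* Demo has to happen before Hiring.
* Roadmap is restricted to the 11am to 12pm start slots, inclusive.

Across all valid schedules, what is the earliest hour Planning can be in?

Planning is available from 11am.
Planning at 11am is achievable: Hiring -> 9am, Budget -> 12pm, OffsitePrep -> 11am, Roadmap -> 11am, Demo -> 8am, One-on-one -> 10am, Planning -> 11am.

11am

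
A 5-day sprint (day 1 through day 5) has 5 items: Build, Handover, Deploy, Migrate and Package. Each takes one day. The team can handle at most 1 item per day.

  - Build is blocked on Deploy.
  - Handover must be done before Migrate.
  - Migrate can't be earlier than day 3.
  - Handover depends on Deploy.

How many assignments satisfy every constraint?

Splitting on Build: it can be day 2 (3), day 3 (4), day 4 (4), day 5 (4). Listing each branch's schedules as (Handover, Deploy, Migrate, Package) by day number:
Build=day 2: (3,1,4,5) (3,1,5,4) (4,1,5,3) — 3.
Build=day 3: (2,1,4,5) (2,1,5,4) (4,1,5,2) (4,2,5,1) — 4.
Build=day 4: (2,1,3,5) (2,1,5,3) (3,1,5,2) (3,2,5,1) — 4.
Build=day 5: (2,1,3,4) (2,1,4,3) (3,1,4,2) (3,2,4,1) — 4.
Summing: 3 + 4 + 4 + 4 = 15.

15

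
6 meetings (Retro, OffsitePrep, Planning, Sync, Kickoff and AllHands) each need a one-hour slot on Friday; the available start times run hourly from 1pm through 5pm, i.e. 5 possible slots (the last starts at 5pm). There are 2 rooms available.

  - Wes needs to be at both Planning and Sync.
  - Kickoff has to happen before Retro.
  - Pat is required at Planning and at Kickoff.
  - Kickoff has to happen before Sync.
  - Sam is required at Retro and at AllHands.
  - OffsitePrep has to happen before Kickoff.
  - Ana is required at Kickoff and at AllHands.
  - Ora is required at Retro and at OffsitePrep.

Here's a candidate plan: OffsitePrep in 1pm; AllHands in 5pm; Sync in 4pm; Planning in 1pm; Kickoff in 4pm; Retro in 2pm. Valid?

Pat is required at Planning and at Kickoff — holds.
There are 2 rooms available — holds.
OffsitePrep has to happen before Kickoff — holds.
Sam is required at Retro and at AllHands — holds.
Kickoff has to happen before Retro — violated.
Ana is required at Kickoff and at AllHands — holds.
Kickoff has to happen before Sync — violated.
Ora is required at Retro and at OffsitePrep — holds.
Wes needs to be at both Planning and Sync — holds.

Invalid. Kickoff has to happen before Retro.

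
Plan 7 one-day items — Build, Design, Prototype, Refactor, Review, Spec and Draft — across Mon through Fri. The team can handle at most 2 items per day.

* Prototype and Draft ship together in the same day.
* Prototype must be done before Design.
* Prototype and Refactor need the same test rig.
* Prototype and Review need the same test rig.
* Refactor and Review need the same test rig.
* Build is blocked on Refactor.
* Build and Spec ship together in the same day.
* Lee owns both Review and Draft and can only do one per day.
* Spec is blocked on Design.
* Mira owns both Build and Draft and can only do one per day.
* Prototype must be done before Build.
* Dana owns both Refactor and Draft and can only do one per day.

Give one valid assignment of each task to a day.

Prototype -> Mon, Draft -> Mon, Review -> Thu, Spec -> Wed, Design -> Tue, Build -> Wed, Refactor -> Tue

Checking: Prototype(Mon) before Design(Tue); Prototype(Mon) before Build(Wed); Design(Tue) before Spec(Wed); Refactor(Tue) before Build(Wed); Review(Thu) != Draft(Mon); Prototype(Mon) != Review(Thu); Refactor(Tue) != Draft(Mon); Prototype(Mon) != Refactor(Tue); Build(Wed) != Draft(Mon); Refactor(Tue) != Review(Thu); Build = Spec = Wed; Prototype = Draft = Mon; max 2 per day (cap 2).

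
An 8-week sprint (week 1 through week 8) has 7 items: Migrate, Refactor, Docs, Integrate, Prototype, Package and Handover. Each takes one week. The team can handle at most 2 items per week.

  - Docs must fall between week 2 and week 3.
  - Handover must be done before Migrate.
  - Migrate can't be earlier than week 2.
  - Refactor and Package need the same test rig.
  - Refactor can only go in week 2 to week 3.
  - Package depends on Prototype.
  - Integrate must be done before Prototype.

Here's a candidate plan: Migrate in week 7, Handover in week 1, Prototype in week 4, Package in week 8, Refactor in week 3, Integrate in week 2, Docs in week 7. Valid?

Invalid. Docs must fall between week 2 and week 3.

Refactor can only go in week 2 to week 3 — holds.
Migrate can't be earlier than week 2 — holds.
Docs must fall between week 2 and week 3 — violated.
The team can handle at most 2 items per week — holds.
Package depends on Prototype — holds.
Integrate must be done before Prototype — holds.
Refactor and Package need the same test rig — holds.
Handover must be done before Migrate — holds.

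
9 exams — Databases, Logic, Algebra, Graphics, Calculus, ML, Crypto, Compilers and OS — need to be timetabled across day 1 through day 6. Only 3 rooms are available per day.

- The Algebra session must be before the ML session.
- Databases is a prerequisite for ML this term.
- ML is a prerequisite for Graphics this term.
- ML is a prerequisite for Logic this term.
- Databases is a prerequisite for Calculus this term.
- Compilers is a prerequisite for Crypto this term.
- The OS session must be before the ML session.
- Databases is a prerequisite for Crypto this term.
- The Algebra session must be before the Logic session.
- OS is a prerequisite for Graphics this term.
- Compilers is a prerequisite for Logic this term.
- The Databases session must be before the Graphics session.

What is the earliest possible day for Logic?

Precedence pushes Logic to at least day 3.
Logic at day 3 is achievable: Crypto=day 3, Logic=day 3, Graphics=day 3, OS=day 1, Databases=day 1, Compilers=day 2, Calculus=day 2, Algebra=day 1, ML=day 2.

day 3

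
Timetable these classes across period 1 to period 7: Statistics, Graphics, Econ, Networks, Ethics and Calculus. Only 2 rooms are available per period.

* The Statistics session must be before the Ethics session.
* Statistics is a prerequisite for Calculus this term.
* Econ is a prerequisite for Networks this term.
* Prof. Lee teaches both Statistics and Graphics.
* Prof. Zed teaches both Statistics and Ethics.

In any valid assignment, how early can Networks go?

Precedence pushes Networks to at least period 2.
Networks at period 2 is achievable: Graphics -> period 3; Calculus -> period 3; Statistics -> period 1; Econ -> period 1; Networks -> period 2; Ethics -> period 2.

period 2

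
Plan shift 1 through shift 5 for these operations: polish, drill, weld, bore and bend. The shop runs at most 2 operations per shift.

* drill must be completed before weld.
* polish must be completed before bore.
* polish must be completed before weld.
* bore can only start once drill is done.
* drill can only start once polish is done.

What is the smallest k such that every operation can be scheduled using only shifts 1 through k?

The precedence chain requires at least 3 distinct shifts.
With at most 2 per shift and 5 operations, at least 3 shifts are needed.
3 works (last occupied shift: shift 3): for example bend=shift 1, bore=shift 3, drill=shift 2, weld=shift 3, polish=shift 1.

3 shifts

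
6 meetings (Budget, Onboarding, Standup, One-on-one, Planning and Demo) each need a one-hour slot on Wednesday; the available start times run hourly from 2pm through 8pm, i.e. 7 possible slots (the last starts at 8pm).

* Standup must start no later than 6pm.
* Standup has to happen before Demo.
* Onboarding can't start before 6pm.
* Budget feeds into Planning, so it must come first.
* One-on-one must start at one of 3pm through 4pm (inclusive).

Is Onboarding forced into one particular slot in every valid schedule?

Onboarding can be 6pm (e.g. Standup in 2pm, Planning in 3pm, Budget in 2pm, Demo in 3pm, Onboarding in 6pm, One-on-one in 3pm) or 7pm (e.g. Standup in 2pm; Planning in 3pm; Budget in 2pm; One-on-one in 3pm; Onboarding in 7pm; Demo in 3pm).

No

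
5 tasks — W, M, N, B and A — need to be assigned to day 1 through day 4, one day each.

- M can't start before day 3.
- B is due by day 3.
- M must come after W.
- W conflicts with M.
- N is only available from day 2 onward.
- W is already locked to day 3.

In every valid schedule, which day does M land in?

day 4

M's window is day 3–day 4.
W is fixed at day 3, and M can't share a day with W.
So M must be day 4.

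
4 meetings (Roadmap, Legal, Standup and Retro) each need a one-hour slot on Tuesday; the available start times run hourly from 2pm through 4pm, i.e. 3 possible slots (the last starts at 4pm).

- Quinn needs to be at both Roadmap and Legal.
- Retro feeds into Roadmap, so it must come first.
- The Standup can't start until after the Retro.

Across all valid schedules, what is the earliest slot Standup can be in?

3pm

Precedence pushes Standup to at least 3pm.
Standup at 3pm is achievable: Roadmap=3pm, Legal=2pm, Retro=2pm, Standup=3pm.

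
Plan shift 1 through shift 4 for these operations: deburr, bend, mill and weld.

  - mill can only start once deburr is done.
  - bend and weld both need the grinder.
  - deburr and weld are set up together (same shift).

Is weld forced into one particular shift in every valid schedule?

weld can be shift 1 (e.g. deburr -> shift 1; mill -> shift 2; bend -> shift 2; weld -> shift 1) or shift 2 (e.g. mill -> shift 3, deburr -> shift 2, weld -> shift 2, bend -> shift 1).

No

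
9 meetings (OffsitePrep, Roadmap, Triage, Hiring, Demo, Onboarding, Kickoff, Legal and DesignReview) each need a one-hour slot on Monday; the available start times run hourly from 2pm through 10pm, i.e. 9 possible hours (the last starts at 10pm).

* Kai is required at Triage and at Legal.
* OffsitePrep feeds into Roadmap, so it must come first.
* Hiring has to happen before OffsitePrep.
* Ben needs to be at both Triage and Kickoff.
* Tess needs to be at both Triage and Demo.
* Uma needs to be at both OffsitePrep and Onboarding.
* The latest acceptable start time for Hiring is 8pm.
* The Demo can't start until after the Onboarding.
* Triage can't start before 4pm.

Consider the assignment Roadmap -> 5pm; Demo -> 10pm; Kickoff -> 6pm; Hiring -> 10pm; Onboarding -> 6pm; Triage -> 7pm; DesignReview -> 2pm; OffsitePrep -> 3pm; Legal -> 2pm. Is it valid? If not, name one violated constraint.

No — it violates: The latest acceptable start time for Hiring is 8pm

Tess needs to be at both Triage and Demo — holds.
Kai is required at Triage and at Legal — holds.
OffsitePrep feeds into Roadmap, so it must come first — holds.
The latest acceptable start time for Hiring is 8pm — violated.
Hiring has to happen before OffsitePrep — violated.
Ben needs to be at both Triage and Kickoff — holds.
Uma needs to be at both OffsitePrep and Onboarding — holds.
Triage can't start before 4pm — holds.
The Demo can't start until after the Onboarding — holds.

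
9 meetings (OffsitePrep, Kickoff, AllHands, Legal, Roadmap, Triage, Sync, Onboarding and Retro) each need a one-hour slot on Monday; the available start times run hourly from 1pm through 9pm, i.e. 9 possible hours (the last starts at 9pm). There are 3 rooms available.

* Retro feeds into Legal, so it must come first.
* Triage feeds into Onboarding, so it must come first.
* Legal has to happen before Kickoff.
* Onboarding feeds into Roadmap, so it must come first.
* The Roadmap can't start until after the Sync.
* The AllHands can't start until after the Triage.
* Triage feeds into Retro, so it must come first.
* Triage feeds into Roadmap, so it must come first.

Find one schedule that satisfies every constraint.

Sync -> 1pm; Triage -> 1pm; Kickoff -> 4pm; Legal -> 3pm; Retro -> 2pm; AllHands -> 2pm; Onboarding -> 2pm; OffsitePrep -> 1pm; Roadmap -> 3pm

Checking: Triage(1pm) before AllHands(2pm); Triage(1pm) before Retro(2pm); Sync(1pm) before Roadmap(3pm); Onboarding(2pm) before Roadmap(3pm); Triage(1pm) before Roadmap(3pm); Legal(3pm) before Kickoff(4pm); Triage(1pm) before Onboarding(2pm); Retro(2pm) before Legal(3pm); max 3 per hour (cap 3).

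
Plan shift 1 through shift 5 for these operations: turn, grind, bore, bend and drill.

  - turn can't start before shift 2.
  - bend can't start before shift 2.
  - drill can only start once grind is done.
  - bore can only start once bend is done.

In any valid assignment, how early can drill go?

shift 2

Precedence pushes drill to at least shift 2.
drill at shift 2 is achievable: grind=shift 1, drill=shift 2, bore=shift 3, bend=shift 2, turn=shift 2.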